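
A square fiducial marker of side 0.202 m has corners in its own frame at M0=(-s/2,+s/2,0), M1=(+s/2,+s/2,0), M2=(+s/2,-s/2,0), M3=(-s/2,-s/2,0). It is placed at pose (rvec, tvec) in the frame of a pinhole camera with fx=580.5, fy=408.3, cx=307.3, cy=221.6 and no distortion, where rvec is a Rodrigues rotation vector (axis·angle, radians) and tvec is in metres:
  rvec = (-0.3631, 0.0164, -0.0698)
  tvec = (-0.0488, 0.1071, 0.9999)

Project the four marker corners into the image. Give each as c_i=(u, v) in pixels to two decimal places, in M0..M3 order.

c0=(221.25, 309.86) c1=(342.56, 303.84) c2=(332.72, 223.86) c3=(219.83, 229.53)

Intrinsics K: fx=580.5, fy=408.3, cx=307.3, cy=221.6
Marker side s = 0.202 m; corners in marker frame (Z=0):
  M0 = (-0.1010, +0.1010, 0)
  M1 = (+0.1010, +0.1010, 0)
  M2 = (+0.1010, -0.1010, 0)
  M3 = (-0.1010, -0.1010, 0)
rvec = (-0.3631, 0.0164, -0.0698), |rvec| = θ = 0.37011 rad = 21.206°
Rodrigues: sinθ=0.36172, 1−cosθ=0.06771; R = I + sinθ·[k]× + (1−cosθ)·[k]×²:
    [+0.99746 +0.06527 +0.02856]
    [-0.07116 +0.93242 +0.35430]
    [-0.00350 -0.35543 +0.93470]
t = (-0.0488, 0.1071, 0.9999) m
M0: Pc = R·M0+t = (-0.14295, +0.20846, +0.96435); u = 580.5·(-0.14295)/0.96435 + 307.3 = 221.2499, v = 408.3·(+0.20846)/0.96435 + 221.6 = 309.8610
M1: Pc = R·M1+t = (+0.05854, +0.19409, +0.96365); u = 580.5·(+0.05854)/0.96365 + 307.3 = 342.5620, v = 408.3·(+0.19409)/0.96365 + 221.6 = 303.8352
M2: Pc = R·M2+t = (+0.04535, +0.00574, +1.03545); u = 580.5·(+0.04535)/1.03545 + 307.3 = 332.7249, v = 408.3·(+0.00574)/1.03545 + 221.6 = 223.8628
M3: Pc = R·M3+t = (-0.15614, +0.02011, +1.03615); u = 580.5·(-0.15614)/1.03615 + 307.3 = 219.8255, v = 408.3·(+0.02011)/1.03615 + 221.6 = 229.5255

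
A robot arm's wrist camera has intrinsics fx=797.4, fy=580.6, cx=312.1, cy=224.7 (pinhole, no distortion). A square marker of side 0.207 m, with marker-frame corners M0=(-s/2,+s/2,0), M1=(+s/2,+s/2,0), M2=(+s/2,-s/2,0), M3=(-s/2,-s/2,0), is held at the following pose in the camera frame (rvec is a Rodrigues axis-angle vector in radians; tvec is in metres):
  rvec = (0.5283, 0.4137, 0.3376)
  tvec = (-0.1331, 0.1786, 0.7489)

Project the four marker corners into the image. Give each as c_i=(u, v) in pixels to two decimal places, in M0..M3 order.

c0=(79.74, 377.68) c1=(245.63, 453.26) c2=(284.75, 344.85) c3=(89.61, 266.47)

Intrinsics K: fx=797.4, fy=580.6, cx=312.1, cy=224.7
Marker side s = 0.207 m; corners in marker frame (Z=0):
  M0 = (-0.1035, +0.1035, 0)
  M1 = (+0.1035, +0.1035, 0)
  M2 = (+0.1035, -0.1035, 0)
  M3 = (-0.1035, -0.1035, 0)
rvec = (0.5283, 0.4137, 0.3376), |rvec| = θ = 0.75115 rad = 43.038°
Rodrigues: sinθ=0.68248, 1−cosθ=0.26909; R = I + sinθ·[k]× + (1−cosθ)·[k]×²:
    [+0.86402 -0.20250 +0.46094]
    [+0.41097 +0.81253 -0.41339]
    [-0.29082 +0.54661 +0.78526]
t = (-0.1331, 0.1786, 0.7489) m
M0: Pc = R·M0+t = (-0.24348, +0.22016, +0.83557); u = 797.4·(-0.24348)/0.83557 + 312.1 = 79.7393, v = 580.6·(+0.22016)/0.83557 + 224.7 = 377.6794
M1: Pc = R·M1+t = (-0.06463, +0.30523, +0.77537); u = 797.4·(-0.06463)/0.77537 + 312.1 = 245.6311, v = 580.6·(+0.30523)/0.77537 + 224.7 = 453.2580
M2: Pc = R·M2+t = (-0.02272, +0.13704, +0.66223); u = 797.4·(-0.02272)/0.66223 + 312.1 = 284.7479, v = 580.6·(+0.13704)/0.66223 + 224.7 = 344.8473
M3: Pc = R·M3+t = (-0.20157, +0.05197, +0.72243); u = 797.4·(-0.20157)/0.72243 + 312.1 = 89.6139, v = 580.6·(+0.05197)/0.72243 + 224.7 = 266.4652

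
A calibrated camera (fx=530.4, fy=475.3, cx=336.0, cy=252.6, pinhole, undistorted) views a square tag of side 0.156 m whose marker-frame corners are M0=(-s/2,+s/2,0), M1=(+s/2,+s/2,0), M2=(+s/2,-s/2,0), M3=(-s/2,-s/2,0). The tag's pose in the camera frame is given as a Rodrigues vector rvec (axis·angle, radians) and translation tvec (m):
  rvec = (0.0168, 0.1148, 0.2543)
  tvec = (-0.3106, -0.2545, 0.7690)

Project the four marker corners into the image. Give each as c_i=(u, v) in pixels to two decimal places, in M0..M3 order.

c0=(60.58, 131.55) c1=(158.60, 153.29) c2=(184.76, 57.98) c3=(85.54, 38.24)

Intrinsics K: fx=530.4, fy=475.3, cx=336.0, cy=252.6
Marker side s = 0.156 m; corners in marker frame (Z=0):
  M0 = (-0.0780, +0.0780, 0)
  M1 = (+0.0780, +0.0780, 0)
  M2 = (+0.0780, -0.0780, 0)
  M3 = (-0.0780, -0.0780, 0)
rvec = (0.0168, 0.1148, 0.2543), |rvec| = θ = 0.27952 rad = 16.015°
Rodrigues: sinθ=0.27589, 1−cosθ=0.03881; R = I + sinθ·[k]× + (1−cosθ)·[k]×²:
    [+0.96133 -0.25004 +0.11543]
    [+0.25196 +0.96774 -0.00208]
    [-0.11119 +0.03108 +0.99331]
t = (-0.3106, -0.2545, 0.7690) m
M0: Pc = R·M0+t = (-0.40509, -0.19867, +0.78010); u = 530.4·(-0.40509)/0.78010 + 336.0 = 60.5752, v = 475.3·(-0.19867)/0.78010 + 252.6 = 131.5541
M1: Pc = R·M1+t = (-0.25512, -0.15936, +0.76275); u = 530.4·(-0.25512)/0.76275 + 336.0 = 158.5956, v = 475.3·(-0.15936)/0.76275 + 252.6 = 153.2943
M2: Pc = R·M2+t = (-0.21611, -0.31033, +0.75790); u = 530.4·(-0.21611)/0.75790 + 336.0 = 184.7585, v = 475.3·(-0.31033)/0.75790 + 252.6 = 57.9839
M3: Pc = R·M3+t = (-0.36608, -0.34964, +0.77525); u = 530.4·(-0.36608)/0.77525 + 336.0 = 85.5396, v = 475.3·(-0.34964)/0.77525 + 252.6 = 38.2401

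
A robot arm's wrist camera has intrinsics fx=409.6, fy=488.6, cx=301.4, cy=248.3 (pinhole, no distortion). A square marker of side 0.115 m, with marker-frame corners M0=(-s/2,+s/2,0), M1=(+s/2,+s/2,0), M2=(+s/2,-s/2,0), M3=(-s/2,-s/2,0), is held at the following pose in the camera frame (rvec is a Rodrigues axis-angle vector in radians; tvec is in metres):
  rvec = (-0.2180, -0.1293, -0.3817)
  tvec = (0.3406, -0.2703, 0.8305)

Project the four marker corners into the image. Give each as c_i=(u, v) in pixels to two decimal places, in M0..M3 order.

c0=(457.94, 128.98) c1=(506.61, 107.70) c2=(480.28, 51.46) c3=(432.26, 70.91)

Intrinsics K: fx=409.6, fy=488.6, cx=301.4, cy=248.3
Marker side s = 0.115 m; corners in marker frame (Z=0):
  M0 = (-0.0575, +0.0575, 0)
  M1 = (+0.0575, +0.0575, 0)
  M2 = (+0.0575, -0.0575, 0)
  M3 = (-0.0575, -0.0575, 0)
rvec = (-0.2180, -0.1293, -0.3817), |rvec| = θ = 0.45819 rad = 26.252°
Rodrigues: sinθ=0.44232, 1−cosθ=0.10315; R = I + sinθ·[k]× + (1−cosθ)·[k]×²:
    [+0.92020 +0.38233 -0.08394]
    [-0.35464 +0.90507 +0.23470]
    [+0.16571 -0.18620 +0.96844]
t = (0.3406, -0.2703, 0.8305) m
M0: Pc = R·M0+t = (+0.30967, -0.19787, +0.81027); u = 409.6·(+0.30967)/0.81027 + 301.4 = 457.9436, v = 488.6·(-0.19787)/0.81027 + 248.3 = 128.9837
M1: Pc = R·M1+t = (+0.41550, -0.23865, +0.82932); u = 409.6·(+0.41550)/0.82932 + 301.4 = 506.6125, v = 488.6·(-0.23865)/0.82932 + 248.3 = 107.6978
M2: Pc = R·M2+t = (+0.37153, -0.34273, +0.85073); u = 409.6·(+0.37153)/0.85073 + 301.4 = 480.2780, v = 488.6·(-0.34273)/0.85073 + 248.3 = 51.4592
M3: Pc = R·M3+t = (+0.26570, -0.30195, +0.83168); u = 409.6·(+0.26570)/0.83168 + 301.4 = 432.2587, v = 488.6·(-0.30195)/0.83168 + 248.3 = 70.9085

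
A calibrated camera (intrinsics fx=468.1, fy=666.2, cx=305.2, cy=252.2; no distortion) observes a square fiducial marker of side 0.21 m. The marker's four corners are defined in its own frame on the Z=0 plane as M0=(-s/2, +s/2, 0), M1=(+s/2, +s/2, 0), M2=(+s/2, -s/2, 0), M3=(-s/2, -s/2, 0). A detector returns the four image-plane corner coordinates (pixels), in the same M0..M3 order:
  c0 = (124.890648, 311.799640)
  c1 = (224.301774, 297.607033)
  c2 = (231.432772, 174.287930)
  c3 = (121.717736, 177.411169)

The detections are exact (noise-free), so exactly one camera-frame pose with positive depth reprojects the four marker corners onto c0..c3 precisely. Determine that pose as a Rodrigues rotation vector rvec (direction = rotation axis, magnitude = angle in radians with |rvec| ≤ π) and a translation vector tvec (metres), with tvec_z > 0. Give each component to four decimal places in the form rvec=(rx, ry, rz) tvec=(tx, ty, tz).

Intrinsics K: fx=468.1, fy=666.2, cx=305.2, cy=252.2
Marker side s = 0.21 m; corners in marker frame (Z=0):
  M0 = (-0.1050, +0.1050, 0)
  M1 = (+0.1050, +0.1050, 0)
  M2 = (+0.1050, -0.1050, 0)
  M3 = (-0.1050, -0.1050, 0)
Detected image corners:
  c0 = (124.890648, 311.799640) px
  c1 = (224.301774, 297.607033) px
  c2 = (231.432772, 174.287930) px
  c3 = (121.717736, 177.411169) px
Planar DLT: solve 8×8 A·h = b for H (H[2,2]=1):
  H  [+574.15213 +73.29930 +177.95793]
  H  [+63.45264 +727.12463 +243.30679]
  H  [+0.44117 +0.47760 +1.00000]
B = K⁻¹H; ‖b₁‖=1.039878, ‖b₂‖=1.039878; λ = 2/(‖b₁‖+‖b₂‖) = 0.961651, sign → tz>0 ⇒ λ=+0.961651
r₁ = λ·B[:,0] = (+0.90291,-0.06901,+0.42425); r₂ = λ·B[:,1] = (-0.14887,+0.87573,+0.45928)
r₃ = r₁×r₂ = (-0.40322,-0.47785,+0.78043); SVD([r₁ r₂ r₃]) → R = UVᵀ:
  R  [+0.90291 -0.14887 -0.40322]
  R  [-0.06901 +0.87573 -0.47785]
  R  [+0.42425 +0.45928 +0.78043]
t = (-0.26140, -0.01284, +0.96165) m
tr R = 2.559066; θ = arccos((tr R − 1)/2) = 0.676877 rad = 38.782°
axis k = ((R−Rᵀ)₃₂, (R−Rᵀ)₁₃, (R−Rᵀ)₂₁) / (2 sinθ) = (+0.748079, -0.660541, +0.063745)
rvec = θ·k = (+0.506357, -0.447105, +0.043148)

rvec=(0.5064, -0.4471, 0.0431) tvec=(-0.2614, -0.0128, 0.9617)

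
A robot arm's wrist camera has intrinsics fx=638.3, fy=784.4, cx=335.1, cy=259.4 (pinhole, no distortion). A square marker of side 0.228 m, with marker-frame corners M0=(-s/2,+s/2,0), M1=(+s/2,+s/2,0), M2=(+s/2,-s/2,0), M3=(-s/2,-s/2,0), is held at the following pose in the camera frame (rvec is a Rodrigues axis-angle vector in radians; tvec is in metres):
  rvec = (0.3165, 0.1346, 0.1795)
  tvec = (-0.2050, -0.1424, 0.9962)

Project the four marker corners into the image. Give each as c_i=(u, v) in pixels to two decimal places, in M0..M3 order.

c0=(131.16, 215.69) c1=(265.46, 249.03) c2=(283.74, 71.89) c3=(138.89, 40.33)

Intrinsics K: fx=638.3, fy=784.4, cx=335.1, cy=259.4
Marker side s = 0.228 m; corners in marker frame (Z=0):
  M0 = (-0.1140, +0.1140, 0)
  M1 = (+0.1140, +0.1140, 0)
  M2 = (+0.1140, -0.1140, 0)
  M3 = (-0.1140, -0.1140, 0)
rvec = (0.3165, 0.1346, 0.1795), |rvec| = θ = 0.38796 rad = 22.228°
Rodrigues: sinθ=0.37830, 1−cosθ=0.07432; R = I + sinθ·[k]× + (1−cosθ)·[k]×²:
    [+0.97515 -0.15400 +0.15930]
    [+0.19607 +0.93463 -0.29669]
    [-0.10320 +0.32055 +0.94159]
t = (-0.2050, -0.1424, 0.9962) m
M0: Pc = R·M0+t = (-0.33372, -0.05820, +1.04451); u = 638.3·(-0.33372)/1.04451 + 335.1 = 131.1619, v = 784.4·(-0.05820)/1.04451 + 259.4 = 215.6904
M1: Pc = R·M1+t = (-0.11139, -0.01350, +1.02098); u = 638.3·(-0.11139)/1.02098 + 335.1 = 265.4613, v = 784.4·(-0.01350)/1.02098 + 259.4 = 249.0276
M2: Pc = R·M2+t = (-0.07628, -0.22660, +0.94789); u = 638.3·(-0.07628)/0.94789 + 335.1 = 283.7354, v = 784.4·(-0.22660)/0.94789 + 259.4 = 71.8871
M3: Pc = R·M3+t = (-0.29861, -0.27130, +0.97142); u = 638.3·(-0.29861)/0.97142 + 335.1 = 138.8893, v = 784.4·(-0.27130)/0.97142 + 259.4 = 40.3323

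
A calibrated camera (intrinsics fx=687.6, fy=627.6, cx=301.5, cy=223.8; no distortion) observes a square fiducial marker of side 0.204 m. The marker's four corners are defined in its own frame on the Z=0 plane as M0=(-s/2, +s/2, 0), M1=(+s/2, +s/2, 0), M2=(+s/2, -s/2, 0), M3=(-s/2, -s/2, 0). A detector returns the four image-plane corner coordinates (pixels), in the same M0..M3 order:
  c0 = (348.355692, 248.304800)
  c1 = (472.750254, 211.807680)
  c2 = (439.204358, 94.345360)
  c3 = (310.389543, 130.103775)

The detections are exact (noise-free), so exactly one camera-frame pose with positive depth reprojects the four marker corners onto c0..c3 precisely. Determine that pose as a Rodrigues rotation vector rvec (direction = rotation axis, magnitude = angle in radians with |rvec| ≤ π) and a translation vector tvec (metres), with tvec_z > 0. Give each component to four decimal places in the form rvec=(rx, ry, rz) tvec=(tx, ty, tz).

rvec=(0.1433, -0.1031, -0.2993) tvec=(0.1393, -0.0861, 1.0415)

Intrinsics K: fx=687.6, fy=627.6, cx=301.5, cy=223.8
Marker side s = 0.204 m; corners in marker frame (Z=0):
  M0 = (-0.1020, +0.1020, 0)
  M1 = (+0.1020, +0.1020, 0)
  M2 = (+0.1020, -0.1020, 0)
  M3 = (-0.1020, -0.1020, 0)
Detected image corners:
  c0 = (348.355692, 248.304800) px
  c1 = (472.750254, 211.807680) px
  c2 = (439.204358, 94.345360) px
  c3 = (310.389543, 130.103775) px
Planar DLT: solve 8×8 A·h = b for H (H[2,2]=1):
  H  [+650.51493 +233.90267 +393.44205]
  H  [-164.01950 +603.18097 +171.89784]
  H  [+0.07657 +0.14952 +1.00000]
B = K⁻¹H; ‖b₁‖=0.960114, ‖b₂‖=0.960114; λ = 2/(‖b₁‖+‖b₂‖) = 1.041543, sign → tz>0 ⇒ λ=+1.041543
r₁ = λ·B[:,0] = (+0.95040,-0.30064,+0.07976); r₂ = λ·B[:,1] = (+0.28602,+0.94548,+0.15573)
r₃ = r₁×r₂ = (-0.12223,-0.12519,+0.98457); SVD([r₁ r₂ r₃]) → R = UVᵀ:
  R  [+0.95040 +0.28602 -0.12223]
  R  [-0.30064 +0.94548 -0.12519]
  R  [+0.07976 +0.15573 +0.98457]
t = (+0.13927, -0.08613, +1.04154) m
tr R = 2.880456; θ = arccos((tr R − 1)/2) = 0.347498 rad = 19.910°
axis k = ((R−Rᵀ)₃₂, (R−Rᵀ)₁₃, (R−Rᵀ)₂₁) / (2 sinθ) = (+0.412464, -0.296557, -0.861352)
rvec = θ·k = (+0.143330, -0.103053, -0.299318)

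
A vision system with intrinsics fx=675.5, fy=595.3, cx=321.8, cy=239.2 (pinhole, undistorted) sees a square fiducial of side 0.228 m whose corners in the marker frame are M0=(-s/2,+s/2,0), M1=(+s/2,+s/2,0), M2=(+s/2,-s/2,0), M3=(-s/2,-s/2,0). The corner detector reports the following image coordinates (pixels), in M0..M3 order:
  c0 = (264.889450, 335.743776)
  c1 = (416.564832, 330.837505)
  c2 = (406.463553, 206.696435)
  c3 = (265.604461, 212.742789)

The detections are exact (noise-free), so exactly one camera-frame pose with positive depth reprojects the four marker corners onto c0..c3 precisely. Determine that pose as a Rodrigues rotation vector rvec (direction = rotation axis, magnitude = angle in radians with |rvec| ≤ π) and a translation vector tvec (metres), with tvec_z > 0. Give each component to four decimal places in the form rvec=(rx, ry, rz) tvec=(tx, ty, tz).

Intrinsics K: fx=675.5, fy=595.3, cx=321.8, cy=239.2
Marker side s = 0.228 m; corners in marker frame (Z=0):
  M0 = (-0.1140, +0.1140, 0)
  M1 = (+0.1140, +0.1140, 0)
  M2 = (+0.1140, -0.1140, 0)
  M3 = (-0.1140, -0.1140, 0)
Detected image corners:
  c0 = (264.889450, 335.743776) px
  c1 = (416.564832, 330.837505) px
  c2 = (406.463553, 206.696435) px
  c3 = (265.604461, 212.742789) px
Planar DLT: solve 8×8 A·h = b for H (H[2,2]=1):
  H  [+622.12052 -88.71892 +337.83772]
  H  [-38.97883 +454.38050 +269.25011]
  H  [-0.05476 -0.32258 +1.00000]
B = K⁻¹H; ‖b₁‖=0.949643, ‖b₂‖=0.949643; λ = 2/(‖b₁‖+‖b₂‖) = 1.053027, sign → tz>0 ⇒ λ=+1.053027
r₁ = λ·B[:,0] = (+0.99729,-0.04578,-0.05767); r₂ = λ·B[:,1] = (+0.02352,+0.94024,-0.33969)
r₃ = r₁×r₂ = (+0.06977,+0.33741,+0.93877); SVD([r₁ r₂ r₃]) → R = UVᵀ:
  R  [+0.99729 +0.02352 +0.06977]
  R  [-0.04578 +0.94024 +0.33741]
  R  [-0.05767 -0.33969 +0.93877]
t = (+0.02500, +0.05316, +1.05303) m
tr R = 2.876301; θ = arccos((tr R − 1)/2) = 0.353548 rad = 20.257°
axis k = ((R−Rᵀ)₃₂, (R−Rᵀ)₁₃, (R−Rᵀ)₂₁) / (2 sinθ) = (-0.977812, +0.184033, -0.100076)
rvec = θ·k = (-0.345703, +0.065065, -0.035382)

rvec=(-0.3457, 0.0651, -0.0354) tvec=(0.0250, 0.0532, 1.0530)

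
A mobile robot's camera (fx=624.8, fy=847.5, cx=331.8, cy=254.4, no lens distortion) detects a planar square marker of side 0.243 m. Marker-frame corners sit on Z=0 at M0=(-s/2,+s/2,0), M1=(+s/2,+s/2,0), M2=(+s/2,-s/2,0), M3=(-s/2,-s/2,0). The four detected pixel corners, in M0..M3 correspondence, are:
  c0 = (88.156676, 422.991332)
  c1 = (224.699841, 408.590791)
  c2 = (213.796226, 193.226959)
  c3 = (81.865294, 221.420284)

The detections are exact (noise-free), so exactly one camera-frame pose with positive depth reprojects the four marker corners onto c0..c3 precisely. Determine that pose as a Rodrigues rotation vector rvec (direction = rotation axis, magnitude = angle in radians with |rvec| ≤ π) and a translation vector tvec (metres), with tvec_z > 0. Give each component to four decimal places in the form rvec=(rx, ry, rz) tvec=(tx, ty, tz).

Intrinsics K: fx=624.8, fy=847.5, cx=331.8, cy=254.4
Marker side s = 0.243 m; corners in marker frame (Z=0):
  M0 = (-0.1215, +0.1215, 0)
  M1 = (+0.1215, +0.1215, 0)
  M2 = (+0.1215, -0.1215, 0)
  M3 = (-0.1215, -0.1215, 0)
Detected image corners:
  c0 = (88.156676, 422.991332) px
  c1 = (224.699841, 408.590791) px
  c2 = (213.796226, 193.226959) px
  c3 = (81.865294, 221.420284) px
Planar DLT: solve 8×8 A·h = b for H (H[2,2]=1):
  H  [+508.93887 +16.31740 +149.74222]
  H  [-176.81525 +818.54007 +310.36626]
  H  [-0.28486 -0.12315 +1.00000]
B = K⁻¹H; ‖b₁‖=1.014466, ‖b₂‖=1.014466; λ = 2/(‖b₁‖+‖b₂‖) = 0.985741, sign → tz>0 ⇒ λ=+0.985741
r₁ = λ·B[:,0] = (+0.95206,-0.12137,-0.28079); r₂ = λ·B[:,1] = (+0.09021,+0.98850,-0.12139)
r₃ = r₁×r₂ = (+0.29230,+0.09024,+0.95206); SVD([r₁ r₂ r₃]) → R = UVᵀ:
  R  [+0.95206 +0.09021 +0.29230]
  R  [-0.12137 +0.98850 +0.09024]
  R  [-0.28079 -0.12139 +0.95206]
t = (-0.28723, +0.06510, +0.98574) m
tr R = 2.892620; θ = arccos((tr R − 1)/2) = 0.329173 rad = 18.860°
axis k = ((R−Rᵀ)₃₂, (R−Rᵀ)₁₃, (R−Rᵀ)₂₁) / (2 sinθ) = (-0.327350, +0.886422, -0.327257)
rvec = θ·k = (-0.107755, +0.291787, -0.107724)

rvec=(-0.1078, 0.2918, -0.1077) tvec=(-0.2872, 0.0651, 0.9857)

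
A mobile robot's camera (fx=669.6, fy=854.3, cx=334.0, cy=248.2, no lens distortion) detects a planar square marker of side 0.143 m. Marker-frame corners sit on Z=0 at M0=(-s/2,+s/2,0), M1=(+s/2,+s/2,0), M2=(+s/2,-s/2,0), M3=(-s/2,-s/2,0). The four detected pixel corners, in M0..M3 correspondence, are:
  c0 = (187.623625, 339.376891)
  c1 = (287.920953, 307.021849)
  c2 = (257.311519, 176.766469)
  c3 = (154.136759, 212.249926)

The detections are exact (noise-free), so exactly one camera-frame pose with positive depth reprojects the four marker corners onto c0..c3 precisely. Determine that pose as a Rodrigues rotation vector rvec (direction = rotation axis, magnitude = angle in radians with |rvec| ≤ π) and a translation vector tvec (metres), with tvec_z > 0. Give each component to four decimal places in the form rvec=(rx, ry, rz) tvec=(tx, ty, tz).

rvec=(0.2205, 0.0699, -0.2616) tvec=(-0.1497, 0.0124, 0.8919)

Intrinsics K: fx=669.6, fy=854.3, cx=334.0, cy=248.2
Marker side s = 0.143 m; corners in marker frame (Z=0):
  M0 = (-0.0715, +0.0715, 0)
  M1 = (+0.0715, +0.0715, 0)
  M2 = (+0.0715, -0.0715, 0)
  M3 = (-0.0715, -0.0715, 0)
Detected image corners:
  c0 = (187.623625, 339.376891) px
  c1 = (287.920953, 307.021849) px
  c2 = (257.311519, 176.766469) px
  c3 = (154.136759, 212.249926) px
Planar DLT: solve 8×8 A·h = b for H (H[2,2]=1):
  H  [+687.14109 +275.65193 +221.61828]
  H  [-265.18708 +959.92488 +260.05343]
  H  [-0.10883 +0.23207 +1.00000]
B = K⁻¹H; ‖b₁‖=1.121165, ‖b₂‖=1.121165; λ = 2/(‖b₁‖+‖b₂‖) = 0.891929, sign → tz>0 ⇒ λ=+0.891929
r₁ = λ·B[:,0] = (+0.96371,-0.24867,-0.09707); r₂ = λ·B[:,1] = (+0.26393,+0.94207,+0.20699)
r₃ = r₁×r₂ = (+0.03997,-0.22510,+0.97352); SVD([r₁ r₂ r₃]) → R = UVᵀ:
  R  [+0.96371 +0.26393 +0.03997]
  R  [-0.24867 +0.94207 -0.22510]
  R  [-0.09707 +0.20699 +0.97352]
t = (-0.14970, +0.01238, +0.89193) m
tr R = 2.879299; θ = arccos((tr R − 1)/2) = 0.349191 rad = 20.007°
axis k = ((R−Rᵀ)₃₂, (R−Rᵀ)₁₃, (R−Rᵀ)₂₁) / (2 sinθ) = (+0.631448, +0.200274, -0.749108)
rvec = θ·k = (+0.220496, +0.069934, -0.261582)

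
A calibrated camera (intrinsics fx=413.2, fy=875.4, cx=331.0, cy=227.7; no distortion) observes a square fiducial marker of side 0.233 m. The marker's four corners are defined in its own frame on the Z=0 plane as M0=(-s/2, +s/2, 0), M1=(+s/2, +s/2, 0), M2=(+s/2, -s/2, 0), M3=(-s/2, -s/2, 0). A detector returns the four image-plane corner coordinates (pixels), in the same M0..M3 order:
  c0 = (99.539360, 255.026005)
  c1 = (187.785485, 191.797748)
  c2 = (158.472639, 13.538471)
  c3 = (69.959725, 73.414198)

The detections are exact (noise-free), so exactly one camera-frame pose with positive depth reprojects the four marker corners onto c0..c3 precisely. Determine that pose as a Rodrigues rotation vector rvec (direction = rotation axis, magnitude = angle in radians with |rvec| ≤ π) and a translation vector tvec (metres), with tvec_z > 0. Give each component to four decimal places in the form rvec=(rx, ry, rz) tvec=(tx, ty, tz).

Intrinsics K: fx=413.2, fy=875.4, cx=331.0, cy=227.7
Marker side s = 0.233 m; corners in marker frame (Z=0):
  M0 = (-0.1165, +0.1165, 0)
  M1 = (+0.1165, +0.1165, 0)
  M2 = (+0.1165, -0.1165, 0)
  M3 = (-0.1165, -0.1165, 0)
Detected image corners:
  c0 = (99.539360, 255.026005) px
  c1 = (187.785485, 191.797748) px
  c2 = (158.472639, 13.538471) px
  c3 = (69.959725, 73.414198) px
Planar DLT: solve 8×8 A·h = b for H (H[2,2]=1):
  H  [+389.08076 +124.78943 +129.30826]
  H  [-254.05135 +770.55247 +133.04369]
  H  [+0.07576 -0.01229 +1.00000]
B = K⁻¹H; ‖b₁‖=0.936932, ‖b₂‖=0.936932; λ = 2/(‖b₁‖+‖b₂‖) = 1.067314, sign → tz>0 ⇒ λ=+1.067314
r₁ = λ·B[:,0] = (+0.94024,-0.33078,+0.08086); r₂ = λ·B[:,1] = (+0.33284,+0.94289,-0.01311)
r₃ = r₁×r₂ = (-0.07191,+0.03924,+0.99664); SVD([r₁ r₂ r₃]) → R = UVᵀ:
  R  [+0.94024 +0.33284 -0.07191]
  R  [-0.33078 +0.94289 +0.03924]
  R  [+0.08086 -0.01311 +0.99664]
t = (-0.52098, -0.11541, +1.06731) m
tr R = 2.879768; θ = arccos((tr R − 1)/2) = 0.348506 rad = 19.968°
axis k = ((R−Rᵀ)₃₂, (R−Rᵀ)₁₃, (R−Rᵀ)₂₁) / (2 sinθ) = (-0.076660, -0.223676, -0.971644)
rvec = θ·k = (-0.026716, -0.077952, -0.338624)

rvec=(-0.0267, -0.0780, -0.3386) tvec=(-0.5210, -0.1154, 1.0673)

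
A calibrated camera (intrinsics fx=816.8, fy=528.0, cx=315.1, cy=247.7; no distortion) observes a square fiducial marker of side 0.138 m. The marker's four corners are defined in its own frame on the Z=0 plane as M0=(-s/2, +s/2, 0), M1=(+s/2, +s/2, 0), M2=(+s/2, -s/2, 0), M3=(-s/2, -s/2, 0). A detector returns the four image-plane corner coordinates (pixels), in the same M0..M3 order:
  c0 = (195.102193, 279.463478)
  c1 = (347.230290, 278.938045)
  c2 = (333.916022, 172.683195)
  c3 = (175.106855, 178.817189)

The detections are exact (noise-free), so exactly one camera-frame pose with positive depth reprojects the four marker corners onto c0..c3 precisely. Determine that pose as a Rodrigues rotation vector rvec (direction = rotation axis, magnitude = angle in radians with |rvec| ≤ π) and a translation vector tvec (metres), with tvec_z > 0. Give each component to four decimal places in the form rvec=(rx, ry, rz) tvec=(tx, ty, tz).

Intrinsics K: fx=816.8, fy=528.0, cx=315.1, cy=247.7
Marker side s = 0.138 m; corners in marker frame (Z=0):
  M0 = (-0.0690, +0.0690, 0)
  M1 = (+0.0690, +0.0690, 0)
  M2 = (+0.0690, -0.0690, 0)
  M3 = (-0.0690, -0.0690, 0)
Detected image corners:
  c0 = (195.102193, 279.463478) px
  c1 = (347.230290, 278.938045) px
  c2 = (333.916022, 172.683195) px
  c3 = (175.106855, 178.817189) px
Planar DLT: solve 8×8 A·h = b for H (H[2,2]=1):
  H  [+1025.71684 +213.91582 +260.99489]
  H  [-110.42154 +829.24082 +228.77659]
  H  [-0.38152 +0.35228 +1.00000]
B = K⁻¹H; ‖b₁‖=1.454220, ‖b₂‖=1.454220; λ = 2/(‖b₁‖+‖b₂‖) = 0.687654, sign → tz>0 ⇒ λ=+0.687654
r₁ = λ·B[:,0] = (+0.96475,-0.02073,-0.26236); r₂ = λ·B[:,1] = (+0.08664,+0.96634,+0.24224)
r₃ = r₁×r₂ = (+0.24850,-0.25644,+0.93407); SVD([r₁ r₂ r₃]) → R = UVᵀ:
  R  [+0.96475 +0.08664 +0.24850]
  R  [-0.02073 +0.96634 -0.25644]
  R  [-0.26236 +0.24224 +0.93407]
t = (-0.04555, -0.02465, +0.68765) m
tr R = 2.865158; θ = arccos((tr R − 1)/2) = 0.369303 rad = 21.160°
axis k = ((R−Rᵀ)₃₂, (R−Rᵀ)₁₃, (R−Rᵀ)₂₁) / (2 sinθ) = (+0.690756, +0.707627, -0.148731)
rvec = θ·k = (+0.255098, +0.261329, -0.054927)

rvec=(0.2551, 0.2613, -0.0549) tvec=(-0.0456, -0.0246, 0.6877)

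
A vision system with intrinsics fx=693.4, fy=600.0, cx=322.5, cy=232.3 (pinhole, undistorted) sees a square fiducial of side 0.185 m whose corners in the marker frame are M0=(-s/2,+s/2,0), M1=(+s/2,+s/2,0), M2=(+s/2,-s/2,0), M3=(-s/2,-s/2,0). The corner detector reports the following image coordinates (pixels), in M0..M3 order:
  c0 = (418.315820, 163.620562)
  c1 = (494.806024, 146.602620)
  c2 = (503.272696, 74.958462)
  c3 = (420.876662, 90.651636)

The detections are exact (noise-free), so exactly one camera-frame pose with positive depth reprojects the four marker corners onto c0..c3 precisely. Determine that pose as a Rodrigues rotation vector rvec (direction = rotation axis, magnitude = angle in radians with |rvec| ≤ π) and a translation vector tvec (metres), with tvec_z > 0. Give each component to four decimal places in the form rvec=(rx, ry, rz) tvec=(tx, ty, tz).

Intrinsics K: fx=693.4, fy=600.0, cx=322.5, cy=232.3
Marker side s = 0.185 m; corners in marker frame (Z=0):
  M0 = (-0.0925, +0.0925, 0)
  M1 = (+0.0925, +0.0925, 0)
  M2 = (+0.0925, -0.0925, 0)
  M3 = (-0.0925, -0.0925, 0)
Detected image corners:
  c0 = (418.315820, 163.620562) px
  c1 = (494.806024, 146.602620) px
  c2 = (503.272696, 74.958462) px
  c3 = (420.876662, 90.651636) px
Planar DLT: solve 8×8 A·h = b for H (H[2,2]=1):
  H  [+517.43910 +160.63454 +459.92089]
  H  [-65.59176 +440.17759 +120.20097]
  H  [+0.19296 +0.41523 +1.00000]
B = K⁻¹H; ‖b₁‖=0.708574, ‖b₂‖=0.708574; λ = 2/(‖b₁‖+‖b₂‖) = 1.411285, sign → tz>0 ⇒ λ=+1.411285
r₁ = λ·B[:,0] = (+0.92649,-0.25971,+0.27232); r₂ = λ·B[:,1] = (+0.05439,+0.80848,+0.58601)
r₃ = r₁×r₂ = (-0.37236,-0.52812,+0.76317); SVD([r₁ r₂ r₃]) → R = UVᵀ:
  R  [+0.92649 +0.05439 -0.37236]
  R  [-0.25971 +0.80848 -0.52812]
  R  [+0.27232 +0.58601 +0.76317]
t = (+0.27969, -0.26367, +1.41128) m
tr R = 2.498142; θ = arccos((tr R − 1)/2) = 0.724138 rad = 41.490°
axis k = ((R−Rᵀ)₃₂, (R−Rᵀ)₁₃, (R−Rᵀ)₂₁) / (2 sinθ) = (+0.840869, -0.486560, -0.237062)
rvec = θ·k = (+0.608905, -0.352337, -0.171666)

rvec=(0.6089, -0.3523, -0.1717) tvec=(0.2797, -0.2637, 1.4113)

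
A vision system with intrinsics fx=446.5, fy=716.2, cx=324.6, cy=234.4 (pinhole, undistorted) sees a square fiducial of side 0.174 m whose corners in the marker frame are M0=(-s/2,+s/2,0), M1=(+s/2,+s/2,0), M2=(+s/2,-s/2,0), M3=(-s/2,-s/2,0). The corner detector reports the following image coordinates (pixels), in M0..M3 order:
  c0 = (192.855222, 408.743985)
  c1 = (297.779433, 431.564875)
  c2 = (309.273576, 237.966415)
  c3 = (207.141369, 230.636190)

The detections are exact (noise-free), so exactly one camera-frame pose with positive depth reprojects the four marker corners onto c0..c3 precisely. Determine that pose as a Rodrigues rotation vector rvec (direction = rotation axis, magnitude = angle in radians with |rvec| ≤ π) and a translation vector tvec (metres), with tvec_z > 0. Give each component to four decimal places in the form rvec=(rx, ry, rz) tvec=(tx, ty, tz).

rvec=(-0.1569, 0.3129, 0.0661) tvec=(-0.1130, 0.0855, 0.6745)

Intrinsics K: fx=446.5, fy=716.2, cx=324.6, cy=234.4
Marker side s = 0.174 m; corners in marker frame (Z=0):
  M0 = (-0.0870, +0.0870, 0)
  M1 = (+0.0870, +0.0870, 0)
  M2 = (+0.0870, -0.0870, 0)
  M3 = (-0.0870, -0.0870, 0)
Detected image corners:
  c0 = (192.855222, 408.743985) px
  c1 = (297.779433, 431.564875) px
  c2 = (309.273576, 237.966415) px
  c3 = (207.141369, 230.636190) px
Planar DLT: solve 8×8 A·h = b for H (H[2,2]=1):
  H  [+478.58229 -127.89992 +249.80193]
  H  [-65.28937 +996.80135 +325.20716]
  H  [-0.46178 -0.21249 +1.00000]
B = K⁻¹H; ‖b₁‖=1.482589, ‖b₂‖=1.482589; λ = 2/(‖b₁‖+‖b₂‖) = 0.674496, sign → tz>0 ⇒ λ=+0.674496
r₁ = λ·B[:,0] = (+0.94939,+0.04045,-0.31147); r₂ = λ·B[:,1] = (-0.08902,+0.98566,-0.14332)
r₃ = r₁×r₂ = (+0.30121,+0.16379,+0.93939); SVD([r₁ r₂ r₃]) → R = UVᵀ:
  R  [+0.94939 -0.08902 +0.30121]
  R  [+0.04045 +0.98566 +0.16379]
  R  [-0.31147 -0.14332 +0.93939]
t = (-0.11299, +0.08552, +0.67450) m
tr R = 2.874445; θ = arccos((tr R − 1)/2) = 0.356217 rad = 20.410°
axis k = ((R−Rᵀ)₃₂, (R−Rᵀ)₁₃, (R−Rᵀ)₂₁) / (2 sinθ) = (-0.440334, +0.878436, +0.185626)
rvec = θ·k = (-0.156855, +0.312914, +0.066123)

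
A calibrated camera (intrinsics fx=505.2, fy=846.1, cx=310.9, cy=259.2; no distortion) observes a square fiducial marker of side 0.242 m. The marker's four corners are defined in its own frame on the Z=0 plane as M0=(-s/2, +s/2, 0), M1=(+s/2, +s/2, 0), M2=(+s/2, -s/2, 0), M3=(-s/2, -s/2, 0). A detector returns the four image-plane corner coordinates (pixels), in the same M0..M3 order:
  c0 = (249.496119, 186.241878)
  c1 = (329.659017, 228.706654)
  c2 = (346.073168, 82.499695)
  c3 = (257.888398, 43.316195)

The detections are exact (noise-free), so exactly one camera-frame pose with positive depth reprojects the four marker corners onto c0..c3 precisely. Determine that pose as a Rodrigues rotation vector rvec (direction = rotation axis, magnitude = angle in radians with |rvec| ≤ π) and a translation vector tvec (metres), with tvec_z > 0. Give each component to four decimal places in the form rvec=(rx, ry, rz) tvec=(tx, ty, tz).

rvec=(0.4742, 0.3375, 0.2407) tvec=(-0.0429, -0.1897, 1.3232)

Intrinsics K: fx=505.2, fy=846.1, cx=310.9, cy=259.2
Marker side s = 0.242 m; corners in marker frame (Z=0):
  M0 = (-0.1210, +0.1210, 0)
  M1 = (+0.1210, +0.1210, 0)
  M2 = (+0.1210, -0.1210, 0)
  M3 = (-0.1210, -0.1210, 0)
Detected image corners:
  c0 = (249.496119, 186.241878) px
  c1 = (329.659017, 228.706654) px
  c2 = (346.073168, 82.499695) px
  c3 = (257.888398, 43.316195) px
Planar DLT: solve 8×8 A·h = b for H (H[2,2]=1):
  H  [+288.88224 +57.04394 +294.50318]
  H  [+142.38726 +646.53865 +137.89571]
  H  [-0.19681 +0.36481 +1.00000]
B = K⁻¹H; ‖b₁‖=0.755737, ‖b₂‖=0.755737; λ = 2/(‖b₁‖+‖b₂‖) = 1.323211, sign → tz>0 ⇒ λ=+1.323211
r₁ = λ·B[:,0] = (+0.91690,+0.30246,-0.26042); r₂ = λ·B[:,1] = (-0.14765,+0.86324,+0.48272)
r₃ = r₁×r₂ = (+0.37081,-0.40415,+0.83616); SVD([r₁ r₂ r₃]) → R = UVᵀ:
  R  [+0.91690 -0.14765 +0.37081]
  R  [+0.30246 +0.86324 -0.40415]
  R  [-0.26042 +0.48272 +0.83616]
t = (-0.04295, -0.18971, +1.32321) m
tr R = 2.616299; θ = arccos((tr R − 1)/2) = 0.629793 rad = 36.084°
axis k = ((R−Rᵀ)₃₂, (R−Rᵀ)₁₃, (R−Rᵀ)₂₁) / (2 sinθ) = (+0.752886, +0.535865, +0.382114)
rvec = θ·k = (+0.474162, +0.337484, +0.240652)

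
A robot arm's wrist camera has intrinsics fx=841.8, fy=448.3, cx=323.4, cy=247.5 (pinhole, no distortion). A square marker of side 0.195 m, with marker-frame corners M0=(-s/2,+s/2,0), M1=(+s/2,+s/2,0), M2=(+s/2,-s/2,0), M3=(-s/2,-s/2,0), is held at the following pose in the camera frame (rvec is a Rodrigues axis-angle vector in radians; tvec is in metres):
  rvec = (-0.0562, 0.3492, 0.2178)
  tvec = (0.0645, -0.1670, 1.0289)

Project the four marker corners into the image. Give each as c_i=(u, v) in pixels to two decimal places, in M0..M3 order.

c0=(286.56, 208.79) c1=(435.48, 223.93) c2=(471.54, 138.50) c3=(320.80, 128.81)

Intrinsics K: fx=841.8, fy=448.3, cx=323.4, cy=247.5
Marker side s = 0.195 m; corners in marker frame (Z=0):
  M0 = (-0.0975, +0.0975, 0)
  M1 = (+0.0975, +0.0975, 0)
  M2 = (+0.0975, -0.0975, 0)
  M3 = (-0.0975, -0.0975, 0)
rvec = (-0.0562, 0.3492, 0.2178), |rvec| = θ = 0.41537 rad = 23.799°
Rodrigues: sinθ=0.40353, 1−cosθ=0.08503; R = I + sinθ·[k]× + (1−cosθ)·[k]×²:
    [+0.91652 -0.22126 +0.33321]
    [+0.20192 +0.97506 +0.09208]
    [-0.34528 -0.01711 +0.93834]
t = (0.0645, -0.1670, 1.0289) m
M0: Pc = R·M0+t = (-0.04643, -0.09162, +1.06090); u = 841.8·(-0.04643)/1.06090 + 323.4 = 286.5555, v = 448.3·(-0.09162)/1.06090 + 247.5 = 208.7851
M1: Pc = R·M1+t = (+0.13229, -0.05224, +0.99357); u = 841.8·(+0.13229)/0.99357 + 323.4 = 435.4809, v = 448.3·(-0.05224)/0.99357 + 247.5 = 223.9273
M2: Pc = R·M2+t = (+0.17543, -0.24238, +0.99690); u = 841.8·(+0.17543)/0.99690 + 323.4 = 471.5390, v = 448.3·(-0.24238)/0.99690 + 247.5 = 138.5028
M3: Pc = R·M3+t = (-0.00329, -0.28176, +1.06423); u = 841.8·(-0.00329)/1.06423 + 323.4 = 320.7994, v = 448.3·(-0.28176)/1.06423 + 247.5 = 128.8125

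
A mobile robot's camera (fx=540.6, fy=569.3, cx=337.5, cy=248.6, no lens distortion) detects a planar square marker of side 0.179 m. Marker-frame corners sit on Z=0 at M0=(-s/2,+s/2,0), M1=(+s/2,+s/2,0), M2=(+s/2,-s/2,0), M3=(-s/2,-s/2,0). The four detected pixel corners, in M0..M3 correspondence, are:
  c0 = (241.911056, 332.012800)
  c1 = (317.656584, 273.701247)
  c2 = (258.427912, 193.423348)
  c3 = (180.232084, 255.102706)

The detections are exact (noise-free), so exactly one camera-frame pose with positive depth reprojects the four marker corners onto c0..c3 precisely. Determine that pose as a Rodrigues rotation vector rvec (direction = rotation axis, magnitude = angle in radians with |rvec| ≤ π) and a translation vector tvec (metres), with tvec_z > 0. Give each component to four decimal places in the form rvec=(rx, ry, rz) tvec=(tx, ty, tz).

rvec=(0.2437, -0.0107, -0.6366) tvec=(-0.1618, 0.0280, 0.9992)

Intrinsics K: fx=540.6, fy=569.3, cx=337.5, cy=248.6
Marker side s = 0.179 m; corners in marker frame (Z=0):
  M0 = (-0.0895, +0.0895, 0)
  M1 = (+0.0895, +0.0895, 0)
  M2 = (+0.0895, -0.0895, 0)
  M3 = (-0.0895, -0.0895, 0)
Detected image corners:
  c0 = (241.911056, 332.012800) px
  c1 = (317.656584, 273.701247) px
  c2 = (258.427912, 193.423348) px
  c3 = (180.232084, 255.102706) px
Planar DLT: solve 8×8 A·h = b for H (H[2,2]=1):
  H  [+413.69570 +394.85146 +249.95254]
  H  [-352.05276 +499.30190 +264.53842]
  H  [-0.06479 +0.22873 +1.00000]
B = K⁻¹H; ‖b₁‖=1.000786, ‖b₂‖=1.000786; λ = 2/(‖b₁‖+‖b₂‖) = 0.999214, sign → tz>0 ⇒ λ=+0.999214
r₁ = λ·B[:,0] = (+0.80507,-0.58964,-0.06474); r₂ = λ·B[:,1] = (+0.58714,+0.77655,+0.22855)
r₃ = r₁×r₂ = (-0.08449,-0.22201,+0.97138); SVD([r₁ r₂ r₃]) → R = UVᵀ:
  R  [+0.80507 +0.58714 -0.08449]
  R  [-0.58964 +0.77655 -0.22201]
  R  [-0.06474 +0.22855 +0.97138]
t = (-0.16182, +0.02797, +0.99921) m
tr R = 2.552998; θ = arccos((tr R − 1)/2) = 0.681706 rad = 39.059°
axis k = ((R−Rᵀ)₃₂, (R−Rᵀ)₁₃, (R−Rᵀ)₂₁) / (2 sinθ) = (+0.357517, -0.015676, -0.933775)
rvec = θ·k = (+0.243721, -0.010686, -0.636560)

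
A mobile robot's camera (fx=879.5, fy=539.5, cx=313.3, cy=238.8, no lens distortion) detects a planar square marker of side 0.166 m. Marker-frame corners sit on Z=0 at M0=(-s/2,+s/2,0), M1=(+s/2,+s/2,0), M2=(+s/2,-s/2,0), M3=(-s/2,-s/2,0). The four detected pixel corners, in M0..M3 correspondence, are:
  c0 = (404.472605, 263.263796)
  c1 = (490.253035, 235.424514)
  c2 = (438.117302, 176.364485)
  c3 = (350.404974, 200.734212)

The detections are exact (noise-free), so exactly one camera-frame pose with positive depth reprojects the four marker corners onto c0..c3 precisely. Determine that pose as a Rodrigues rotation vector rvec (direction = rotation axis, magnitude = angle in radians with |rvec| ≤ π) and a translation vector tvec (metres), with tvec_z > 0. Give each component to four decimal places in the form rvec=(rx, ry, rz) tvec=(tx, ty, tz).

Intrinsics K: fx=879.5, fy=539.5, cx=313.3, cy=238.8
Marker side s = 0.166 m; corners in marker frame (Z=0):
  M0 = (-0.0830, +0.0830, 0)
  M1 = (+0.0830, +0.0830, 0)
  M2 = (+0.0830, -0.0830, 0)
  M3 = (-0.0830, -0.0830, 0)
Detected image corners:
  c0 = (404.472605, 263.263796) px
  c1 = (490.253035, 235.424514) px
  c2 = (438.117302, 176.364485) px
  c3 = (350.404974, 200.734212) px
Planar DLT: solve 8×8 A·h = b for H (H[2,2]=1):
  H  [+656.35450 +294.31346 +421.82311]
  H  [-87.61055 +352.73076 +218.44999]
  H  [+0.31785 -0.06041 +1.00000]
B = K⁻¹H; ‖b₁‖=0.770486, ‖b₂‖=0.770486; λ = 2/(‖b₁‖+‖b₂‖) = 1.297882, sign → tz>0 ⇒ λ=+1.297882
r₁ = λ·B[:,0] = (+0.82163,-0.39337,+0.41254); r₂ = λ·B[:,1] = (+0.46225,+0.88328,-0.07841)
r₃ = r₁×r₂ = (-0.33354,+0.25512,+0.90756); SVD([r₁ r₂ r₃]) → R = UVᵀ:
  R  [+0.82163 +0.46225 -0.33354]
  R  [-0.39337 +0.88328 +0.25512]
  R  [+0.41254 -0.07841 +0.90756]
t = (+0.16015, -0.04896, +1.29788) m
tr R = 2.612465; θ = arccos((tr R − 1)/2) = 0.633041 rad = 36.271°
axis k = ((R−Rᵀ)₃₂, (R−Rᵀ)₁₃, (R−Rᵀ)₂₁) / (2 sinθ) = (-0.281888, -0.630560, -0.723141)
rvec = θ·k = (-0.178446, -0.399170, -0.457778)

rvec=(-0.1784, -0.3992, -0.4578) tvec=(0.1601, -0.0490, 1.2979)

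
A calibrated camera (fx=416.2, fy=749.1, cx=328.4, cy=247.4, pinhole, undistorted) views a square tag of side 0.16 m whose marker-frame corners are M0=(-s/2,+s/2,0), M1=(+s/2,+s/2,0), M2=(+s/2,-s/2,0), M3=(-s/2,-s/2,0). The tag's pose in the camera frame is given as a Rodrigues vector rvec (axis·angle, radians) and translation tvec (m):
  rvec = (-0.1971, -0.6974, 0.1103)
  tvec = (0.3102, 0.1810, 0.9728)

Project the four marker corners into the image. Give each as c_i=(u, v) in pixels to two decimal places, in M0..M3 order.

Intrinsics K: fx=416.2, fy=749.1, cx=328.4, cy=247.4
Marker side s = 0.16 m; corners in marker frame (Z=0):
  M0 = (-0.0800, +0.0800, 0)
  M1 = (+0.0800, +0.0800, 0)
  M2 = (+0.0800, -0.0800, 0)
  M3 = (-0.0800, -0.0800, 0)
rvec = (-0.1971, -0.6974, 0.1103), |rvec| = θ = 0.73306 rad = 42.001°
Rodrigues: sinθ=0.66915, 1−cosθ=0.25687; R = I + sinθ·[k]× + (1−cosθ)·[k]×²:
    [+0.76170 -0.03498 -0.64699]
    [+0.16639 +0.97561 +0.14315]
    [+0.62620 -0.21669 +0.74894]
t = (0.3102, 0.1810, 0.9728) m
M0: Pc = R·M0+t = (+0.24647, +0.24574, +0.90537); u = 416.2·(+0.24647)/0.90537 + 328.4 = 441.7009, v = 749.1·(+0.24574)/0.90537 + 247.4 = 450.7231
M1: Pc = R·M1+t = (+0.36834, +0.27236, +1.00556); u = 416.2·(+0.36834)/1.00556 + 328.4 = 480.8543, v = 749.1·(+0.27236)/1.00556 + 247.4 = 450.2967
M2: Pc = R·M2+t = (+0.37393, +0.11626, +1.04023); u = 416.2·(+0.37393)/1.04023 + 328.4 = 478.0123, v = 749.1·(+0.11626)/1.04023 + 247.4 = 331.1235
M3: Pc = R·M3+t = (+0.25206, +0.08964, +0.94004); u = 416.2·(+0.25206)/0.94004 + 328.4 = 440.0001, v = 749.1·(+0.08964)/0.94004 + 247.4 = 318.8323

c0=(441.70, 450.72) c1=(480.85, 450.30) c2=(478.01, 331.12) c3=(440.00, 318.83)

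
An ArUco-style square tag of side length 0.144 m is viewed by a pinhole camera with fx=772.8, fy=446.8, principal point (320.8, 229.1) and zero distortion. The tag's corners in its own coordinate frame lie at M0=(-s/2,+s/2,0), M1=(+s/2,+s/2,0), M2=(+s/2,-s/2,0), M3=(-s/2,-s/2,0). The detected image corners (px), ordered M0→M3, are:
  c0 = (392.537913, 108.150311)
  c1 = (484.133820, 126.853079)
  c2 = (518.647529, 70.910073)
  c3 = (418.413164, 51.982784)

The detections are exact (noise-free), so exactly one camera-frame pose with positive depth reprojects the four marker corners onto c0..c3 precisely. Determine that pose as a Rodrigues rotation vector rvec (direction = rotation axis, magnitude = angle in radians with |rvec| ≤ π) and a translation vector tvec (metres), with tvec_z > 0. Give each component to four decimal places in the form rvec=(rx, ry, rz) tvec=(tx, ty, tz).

rvec=(0.6445, 0.3057, 0.3127) tvec=(0.1858, -0.3389, 1.0926)

Intrinsics K: fx=772.8, fy=446.8, cx=320.8, cy=229.1
Marker side s = 0.144 m; corners in marker frame (Z=0):
  M0 = (-0.0720, +0.0720, 0)
  M1 = (+0.0720, +0.0720, 0)
  M2 = (+0.0720, -0.0720, 0)
  M3 = (-0.0720, -0.0720, 0)
Detected image corners:
  c0 = (392.537913, 108.150311) px
  c1 = (484.133820, 126.853079) px
  c2 = (518.647529, 70.910073) px
  c3 = (418.413164, 51.982784) px
Planar DLT: solve 8×8 A·h = b for H (H[2,2]=1):
  H  [+590.15309 +50.75633 +452.24088]
  H  [+115.89034 +440.60332 +90.51999]
  H  [-0.16471 +0.57359 +1.00000]
B = K⁻¹H; ‖b₁‖=0.915219, ‖b₂‖=0.915219; λ = 2/(‖b₁‖+‖b₂‖) = 1.092635, sign → tz>0 ⇒ λ=+1.092635
r₁ = λ·B[:,0] = (+0.90910,+0.37569,-0.17997); r₂ = λ·B[:,1] = (-0.18840,+0.75612,+0.62672)
r₃ = r₁×r₂ = (+0.37153,-0.53585,+0.75817); SVD([r₁ r₂ r₃]) → R = UVᵀ:
  R  [+0.90910 -0.18840 +0.37153]
  R  [+0.37569 +0.75612 -0.53585]
  R  [-0.17997 +0.62672 +0.75817]
t = (+0.18584, -0.33889, +1.09263) m
tr R = 2.423402; θ = arccos((tr R − 1)/2) = 0.778879 rad = 44.627°
axis k = ((R−Rᵀ)₃₂, (R−Rᵀ)₁₃, (R−Rᵀ)₂₁) / (2 sinθ) = (+0.827476, +0.392536, +0.401495)
rvec = θ·k = (+0.644504, +0.305739, +0.312716)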